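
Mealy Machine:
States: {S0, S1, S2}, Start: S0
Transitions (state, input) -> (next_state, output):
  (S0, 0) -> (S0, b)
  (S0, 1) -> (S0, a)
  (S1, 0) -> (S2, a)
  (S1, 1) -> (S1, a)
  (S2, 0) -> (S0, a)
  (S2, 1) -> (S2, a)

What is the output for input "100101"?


Step-by-step:
  (S0, 1) -> (S0, a)
  (S0, 0) -> (S0, b)
  (S0, 0) -> (S0, b)
  (S0, 1) -> (S0, a)
  (S0, 0) -> (S0, b)
  (S0, 1) -> (S0, a)

"abbaba"


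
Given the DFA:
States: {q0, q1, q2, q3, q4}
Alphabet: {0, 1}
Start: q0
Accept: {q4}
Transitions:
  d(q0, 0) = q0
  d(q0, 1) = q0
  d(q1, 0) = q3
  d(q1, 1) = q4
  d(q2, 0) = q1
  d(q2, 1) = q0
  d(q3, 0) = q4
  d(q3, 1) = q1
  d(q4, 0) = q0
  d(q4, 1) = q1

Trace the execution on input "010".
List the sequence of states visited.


Input: 010
d(q0, 0) = q0
d(q0, 1) = q0
d(q0, 0) = q0


q0 -> q0 -> q0 -> q0


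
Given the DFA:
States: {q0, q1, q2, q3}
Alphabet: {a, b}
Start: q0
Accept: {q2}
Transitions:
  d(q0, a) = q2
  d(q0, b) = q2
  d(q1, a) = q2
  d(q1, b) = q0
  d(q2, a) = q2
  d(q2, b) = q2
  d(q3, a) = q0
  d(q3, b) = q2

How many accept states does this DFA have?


Accept states listed: {q2}
Counting: q2(1)

1


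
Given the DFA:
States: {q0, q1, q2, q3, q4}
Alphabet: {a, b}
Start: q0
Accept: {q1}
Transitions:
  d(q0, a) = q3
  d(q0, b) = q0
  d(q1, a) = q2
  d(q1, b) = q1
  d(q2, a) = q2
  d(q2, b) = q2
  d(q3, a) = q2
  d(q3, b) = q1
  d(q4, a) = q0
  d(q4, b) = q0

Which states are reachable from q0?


BFS from q0:
  layer 0: {q0}
  layer 1: {q3}
  layer 2: {q1, q2}

{q0, q1, q2, q3}


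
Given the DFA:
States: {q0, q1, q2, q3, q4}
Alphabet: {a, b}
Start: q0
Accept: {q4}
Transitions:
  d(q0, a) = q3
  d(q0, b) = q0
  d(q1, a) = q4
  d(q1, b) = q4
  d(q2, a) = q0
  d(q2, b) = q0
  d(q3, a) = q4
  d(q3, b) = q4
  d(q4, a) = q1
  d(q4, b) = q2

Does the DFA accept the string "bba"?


Trace: q0 -> q0 -> q0 -> q3
Final state: q3
Accept states: {q4}

No, rejected (final state q3 is not an accept state)


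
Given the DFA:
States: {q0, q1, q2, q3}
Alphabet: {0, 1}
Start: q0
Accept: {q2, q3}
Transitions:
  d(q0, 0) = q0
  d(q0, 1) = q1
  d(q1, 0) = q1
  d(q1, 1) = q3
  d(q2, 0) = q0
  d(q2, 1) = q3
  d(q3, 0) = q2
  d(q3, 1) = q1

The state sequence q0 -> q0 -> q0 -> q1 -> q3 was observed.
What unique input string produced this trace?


Trace back each transition to find the symbol:
  q0 --[0]--> q0
  q0 --[0]--> q0
  q0 --[1]--> q1
  q1 --[1]--> q3

"0011"


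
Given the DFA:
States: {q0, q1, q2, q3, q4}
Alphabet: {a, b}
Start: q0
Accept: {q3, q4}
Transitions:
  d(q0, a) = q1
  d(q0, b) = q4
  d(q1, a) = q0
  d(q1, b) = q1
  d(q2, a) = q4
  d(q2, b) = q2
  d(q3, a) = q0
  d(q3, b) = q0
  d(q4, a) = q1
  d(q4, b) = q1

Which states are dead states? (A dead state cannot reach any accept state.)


Forward reachability from each state:
  q0 -> reaches accept state q4 (live)
  q1 -> reaches accept state q4 (live)
  q2 -> reaches accept state q4 (live)
  q3 -> reaches accept state q3 (live)
  q4 -> reaches accept state q4 (live)

None (all states can reach an accept state)


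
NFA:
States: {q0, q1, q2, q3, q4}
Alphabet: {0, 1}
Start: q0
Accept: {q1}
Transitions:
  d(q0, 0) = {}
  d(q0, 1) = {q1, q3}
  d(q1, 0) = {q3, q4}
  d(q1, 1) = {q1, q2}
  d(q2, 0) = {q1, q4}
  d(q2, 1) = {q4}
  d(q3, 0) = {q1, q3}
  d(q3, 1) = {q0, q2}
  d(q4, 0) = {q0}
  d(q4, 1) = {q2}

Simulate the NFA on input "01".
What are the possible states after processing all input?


Start: {q0}
  --0--> {}
  --1--> {}

{} (empty set, no valid transitions)


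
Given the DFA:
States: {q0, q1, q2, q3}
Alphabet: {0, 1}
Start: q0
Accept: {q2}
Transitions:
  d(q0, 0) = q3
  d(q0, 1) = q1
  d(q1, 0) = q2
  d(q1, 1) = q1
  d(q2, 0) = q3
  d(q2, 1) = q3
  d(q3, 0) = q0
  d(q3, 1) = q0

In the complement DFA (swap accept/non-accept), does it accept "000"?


Trace: q0 -> q3 -> q0 -> q3
Final: q3
Original accept: {q2}
Complement: q3 is not in original accept

Yes, complement accepts (original rejects)


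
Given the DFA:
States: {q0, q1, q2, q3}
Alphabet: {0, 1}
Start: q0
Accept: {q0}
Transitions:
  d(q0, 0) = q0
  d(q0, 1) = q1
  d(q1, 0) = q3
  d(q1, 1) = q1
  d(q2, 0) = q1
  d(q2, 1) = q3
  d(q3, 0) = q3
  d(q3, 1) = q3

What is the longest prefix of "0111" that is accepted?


Run the DFA, marking each prefix where the state is accepting:
  "" -> q0 [accept]
  "0" -> q0 [accept]
  "01" -> q1 [reject]
  "011" -> q1 [reject]
  "0111" -> q1 [reject]

"0"


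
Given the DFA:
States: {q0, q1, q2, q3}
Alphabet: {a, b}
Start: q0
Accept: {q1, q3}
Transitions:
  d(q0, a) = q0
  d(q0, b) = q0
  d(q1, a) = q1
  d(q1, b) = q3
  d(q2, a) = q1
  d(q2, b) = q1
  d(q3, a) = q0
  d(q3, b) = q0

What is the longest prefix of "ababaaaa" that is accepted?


Run the DFA, marking each prefix where the state is accepting:
  "" -> q0 [reject]
  "a" -> q0 [reject]
  "ab" -> q0 [reject]
  "aba" -> q0 [reject]
  "abab" -> q0 [reject]
  "ababa" -> q0 [reject]
  "ababaa" -> q0 [reject]
  "ababaaa" -> q0 [reject]
  "ababaaaa" -> q0 [reject]

No prefix is accepted


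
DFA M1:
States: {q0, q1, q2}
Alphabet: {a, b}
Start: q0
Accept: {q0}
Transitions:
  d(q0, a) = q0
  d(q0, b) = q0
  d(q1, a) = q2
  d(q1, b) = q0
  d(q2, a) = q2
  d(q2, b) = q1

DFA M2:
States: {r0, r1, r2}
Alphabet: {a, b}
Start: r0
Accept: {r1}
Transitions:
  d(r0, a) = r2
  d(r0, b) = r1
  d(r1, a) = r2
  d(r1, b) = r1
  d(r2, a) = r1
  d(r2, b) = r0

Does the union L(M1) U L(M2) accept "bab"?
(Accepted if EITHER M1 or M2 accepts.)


M1: final=q0 accepted=True
M2: final=r0 accepted=False

Yes, union accepts


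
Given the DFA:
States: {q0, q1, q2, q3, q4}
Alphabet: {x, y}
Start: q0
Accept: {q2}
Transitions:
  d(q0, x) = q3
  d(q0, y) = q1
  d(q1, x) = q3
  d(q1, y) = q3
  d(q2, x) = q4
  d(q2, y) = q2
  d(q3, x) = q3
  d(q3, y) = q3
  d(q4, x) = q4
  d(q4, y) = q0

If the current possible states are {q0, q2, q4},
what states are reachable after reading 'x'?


Apply transition on 'x' from each current state:
  d(q0, x) = q3
  d(q2, x) = q4
  d(q4, x) = q4

{q3, q4}


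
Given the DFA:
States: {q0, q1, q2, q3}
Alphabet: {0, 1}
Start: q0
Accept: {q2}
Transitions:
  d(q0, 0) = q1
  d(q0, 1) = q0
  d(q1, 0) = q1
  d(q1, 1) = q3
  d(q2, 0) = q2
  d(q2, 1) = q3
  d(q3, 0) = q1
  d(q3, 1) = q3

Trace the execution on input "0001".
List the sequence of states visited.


Input: 0001
d(q0, 0) = q1
d(q1, 0) = q1
d(q1, 0) = q1
d(q1, 1) = q3


q0 -> q1 -> q1 -> q1 -> q3


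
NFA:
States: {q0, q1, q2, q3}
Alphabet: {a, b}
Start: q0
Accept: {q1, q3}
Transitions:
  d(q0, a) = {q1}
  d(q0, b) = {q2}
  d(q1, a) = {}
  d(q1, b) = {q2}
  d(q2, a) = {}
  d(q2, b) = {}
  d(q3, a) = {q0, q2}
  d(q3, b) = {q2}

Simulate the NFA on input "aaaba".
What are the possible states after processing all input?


Start: {q0}
  --a--> {q1}
  --a--> {}
  --a--> {}
  --b--> {}
  --a--> {}

{} (empty set, no valid transitions)


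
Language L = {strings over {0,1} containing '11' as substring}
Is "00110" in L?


'11' occurs at index 2

Yes, "00110" is in L


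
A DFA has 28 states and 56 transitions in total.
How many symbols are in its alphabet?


Each state has exactly one transition per symbol.
|alphabet| = transitions / states = 56 / 28 = 2

2


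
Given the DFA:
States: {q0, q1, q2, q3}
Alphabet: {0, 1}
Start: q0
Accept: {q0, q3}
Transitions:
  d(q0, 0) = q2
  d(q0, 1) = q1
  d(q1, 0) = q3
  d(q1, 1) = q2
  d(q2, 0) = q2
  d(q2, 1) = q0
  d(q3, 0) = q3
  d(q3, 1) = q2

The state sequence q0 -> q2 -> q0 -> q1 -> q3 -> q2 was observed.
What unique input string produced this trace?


Trace back each transition to find the symbol:
  q0 --[0]--> q2
  q2 --[1]--> q0
  q0 --[1]--> q1
  q1 --[0]--> q3
  q3 --[1]--> q2

"01101"


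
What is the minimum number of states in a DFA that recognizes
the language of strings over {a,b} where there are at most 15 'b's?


States: count = 0, 1, ..., 15 (all accepting; 16 states), plus a dead state for count > 15.
Total: 16 + 1 = 17.

17


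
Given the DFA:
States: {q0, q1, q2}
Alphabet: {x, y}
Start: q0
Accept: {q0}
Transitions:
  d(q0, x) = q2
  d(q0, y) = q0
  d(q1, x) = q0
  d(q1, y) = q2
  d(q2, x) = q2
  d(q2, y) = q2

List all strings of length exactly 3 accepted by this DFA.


All strings of length 3: 8 total
Accepted: 1

"yyy"


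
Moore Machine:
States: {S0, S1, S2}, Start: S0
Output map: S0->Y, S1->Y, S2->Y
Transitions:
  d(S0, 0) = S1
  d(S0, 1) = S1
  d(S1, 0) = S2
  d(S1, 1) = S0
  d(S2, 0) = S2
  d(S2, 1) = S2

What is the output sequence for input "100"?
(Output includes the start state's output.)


Start: S0 (output Y)
  --1--> S1 (output Y)
  --0--> S2 (output Y)
  --0--> S2 (output Y)

"YYYY"


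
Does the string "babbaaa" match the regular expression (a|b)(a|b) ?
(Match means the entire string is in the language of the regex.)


|string| = 7; first = 'b'; last = 'a'

No, "babbaaa" does not match (a|b)(a|b)


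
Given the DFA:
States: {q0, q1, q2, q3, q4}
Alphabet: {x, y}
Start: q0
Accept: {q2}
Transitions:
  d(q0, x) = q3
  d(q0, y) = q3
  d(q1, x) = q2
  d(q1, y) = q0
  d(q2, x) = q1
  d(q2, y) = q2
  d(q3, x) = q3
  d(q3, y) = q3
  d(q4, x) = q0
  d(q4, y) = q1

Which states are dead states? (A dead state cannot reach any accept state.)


Forward reachability from each state:
  q0 -> reaches {q0, q3}, no accept state (dead)
  q1 -> reaches accept state q2 (live)
  q2 -> reaches accept state q2 (live)
  q3 -> reaches {q3}, no accept state (dead)
  q4 -> reaches accept state q2 (live)

{q0, q3}


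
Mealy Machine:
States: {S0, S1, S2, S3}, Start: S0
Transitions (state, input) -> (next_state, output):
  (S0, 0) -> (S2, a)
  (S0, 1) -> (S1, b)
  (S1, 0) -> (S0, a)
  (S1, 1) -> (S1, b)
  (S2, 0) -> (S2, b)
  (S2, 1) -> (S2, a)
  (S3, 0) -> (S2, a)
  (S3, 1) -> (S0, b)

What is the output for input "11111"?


Step-by-step:
  (S0, 1) -> (S1, b)
  (S1, 1) -> (S1, b)
  (S1, 1) -> (S1, b)
  (S1, 1) -> (S1, b)
  (S1, 1) -> (S1, b)

"bbbbb"


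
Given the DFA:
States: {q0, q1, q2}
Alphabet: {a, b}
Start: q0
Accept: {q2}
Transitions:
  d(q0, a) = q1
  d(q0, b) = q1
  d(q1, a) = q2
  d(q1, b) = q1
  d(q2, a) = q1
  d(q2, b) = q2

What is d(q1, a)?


Looking up transition d(q1, a)

q2


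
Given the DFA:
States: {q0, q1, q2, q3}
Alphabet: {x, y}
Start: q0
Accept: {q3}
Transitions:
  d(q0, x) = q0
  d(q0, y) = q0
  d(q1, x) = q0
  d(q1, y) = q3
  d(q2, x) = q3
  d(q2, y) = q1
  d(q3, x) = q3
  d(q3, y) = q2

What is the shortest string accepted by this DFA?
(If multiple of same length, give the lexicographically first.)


BFS by string length (lex-first path to each state shown):
  len 0: q0<-""
  len 1: q0<-"x"
  len 2: q0<-"xx"
  len 3: q0<-"xxx"
  len 4: q0<-"xxxx"
  len 5: q0<-"xxxxx"
  len 6: q0<-"xxxxxx"
  len 7: q0<-"xxxxxxx"
  len 8: q0<-"xxxxxxxx"

No string accepted (empty language)


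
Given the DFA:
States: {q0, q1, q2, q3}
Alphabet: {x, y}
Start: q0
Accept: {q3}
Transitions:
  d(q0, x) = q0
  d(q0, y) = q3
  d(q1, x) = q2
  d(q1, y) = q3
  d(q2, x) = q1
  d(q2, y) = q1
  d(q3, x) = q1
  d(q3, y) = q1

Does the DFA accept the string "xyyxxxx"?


Trace: q0 -> q0 -> q3 -> q1 -> q2 -> q1 -> q2 -> q1
Final state: q1
Accept states: {q3}

No, rejected (final state q1 is not an accept state)


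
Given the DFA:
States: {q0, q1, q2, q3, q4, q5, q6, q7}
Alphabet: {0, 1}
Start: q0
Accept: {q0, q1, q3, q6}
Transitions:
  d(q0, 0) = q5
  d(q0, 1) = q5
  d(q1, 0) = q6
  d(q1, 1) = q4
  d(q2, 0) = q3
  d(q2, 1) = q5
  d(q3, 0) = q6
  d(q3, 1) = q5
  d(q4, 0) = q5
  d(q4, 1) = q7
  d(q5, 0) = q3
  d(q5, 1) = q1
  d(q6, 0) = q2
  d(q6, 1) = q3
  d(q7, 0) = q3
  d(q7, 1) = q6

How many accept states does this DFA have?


Accept states listed: {q0, q1, q3, q6}
Counting: q0(1) q1(2) q3(3) q6(4)

4


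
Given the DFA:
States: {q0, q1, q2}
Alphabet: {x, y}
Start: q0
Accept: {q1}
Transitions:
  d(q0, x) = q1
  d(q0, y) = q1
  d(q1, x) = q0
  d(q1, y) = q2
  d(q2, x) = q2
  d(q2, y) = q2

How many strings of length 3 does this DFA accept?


Enumerating all length-3 strings:
  "xxx" -> q1 [accept]
  "xxy" -> q1 [accept]
  "xyx" -> q2 [reject]
  "xyy" -> q2 [reject]
  "yxx" -> q1 [accept]
  "yxy" -> q1 [accept]
  "yyx" -> q2 [reject]
  "yyy" -> q2 [reject]

4 out of 8


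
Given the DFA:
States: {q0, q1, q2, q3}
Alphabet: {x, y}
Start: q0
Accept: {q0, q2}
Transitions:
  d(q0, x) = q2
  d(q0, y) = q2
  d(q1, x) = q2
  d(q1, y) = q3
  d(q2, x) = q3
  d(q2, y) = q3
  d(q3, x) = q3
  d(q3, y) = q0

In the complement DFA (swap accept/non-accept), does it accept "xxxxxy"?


Trace: q0 -> q2 -> q3 -> q3 -> q3 -> q3 -> q0
Final: q0
Original accept: {q0, q2}
Complement: q0 is in original accept

No, complement rejects (original accepts)


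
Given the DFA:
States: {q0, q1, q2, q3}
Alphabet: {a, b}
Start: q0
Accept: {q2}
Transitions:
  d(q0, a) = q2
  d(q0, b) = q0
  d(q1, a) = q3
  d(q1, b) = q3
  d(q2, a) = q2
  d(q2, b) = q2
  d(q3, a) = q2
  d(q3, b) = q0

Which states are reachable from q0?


BFS from q0:
  layer 0: {q0}
  layer 1: {q2}

{q0, q2}


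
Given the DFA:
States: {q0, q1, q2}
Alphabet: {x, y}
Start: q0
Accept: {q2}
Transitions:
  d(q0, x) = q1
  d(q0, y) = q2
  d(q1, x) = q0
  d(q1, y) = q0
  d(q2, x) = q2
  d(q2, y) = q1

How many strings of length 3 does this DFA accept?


Enumerating all length-3 strings:
  "xxx" -> q1 [reject]
  "xxy" -> q2 [accept]
  "xyx" -> q1 [reject]
  "xyy" -> q2 [accept]
  "yxx" -> q2 [accept]
  "yxy" -> q1 [reject]
  "yyx" -> q0 [reject]
  "yyy" -> q0 [reject]

3 out of 8


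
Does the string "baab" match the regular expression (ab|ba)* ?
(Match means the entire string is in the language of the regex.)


|string| = 4; first = 'b'; last = 'b'

Yes, "baab" matches (ab|ba)*


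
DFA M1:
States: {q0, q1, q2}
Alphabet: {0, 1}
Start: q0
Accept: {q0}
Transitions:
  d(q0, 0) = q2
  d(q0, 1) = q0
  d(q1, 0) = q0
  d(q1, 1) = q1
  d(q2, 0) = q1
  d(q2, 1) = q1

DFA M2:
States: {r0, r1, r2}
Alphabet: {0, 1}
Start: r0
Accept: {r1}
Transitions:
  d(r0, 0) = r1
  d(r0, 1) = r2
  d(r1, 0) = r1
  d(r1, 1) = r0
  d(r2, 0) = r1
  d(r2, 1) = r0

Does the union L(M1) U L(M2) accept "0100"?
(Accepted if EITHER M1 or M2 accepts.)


M1: final=q2 accepted=False
M2: final=r1 accepted=True

Yes, union accepts


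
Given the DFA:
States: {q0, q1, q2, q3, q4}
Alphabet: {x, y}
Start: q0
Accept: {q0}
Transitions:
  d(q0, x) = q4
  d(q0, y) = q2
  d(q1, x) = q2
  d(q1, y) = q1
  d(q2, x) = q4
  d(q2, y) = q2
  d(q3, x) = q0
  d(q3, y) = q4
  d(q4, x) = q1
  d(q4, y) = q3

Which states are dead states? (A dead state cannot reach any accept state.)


Forward reachability from each state:
  q0 -> reaches accept state q0 (live)
  q1 -> reaches accept state q0 (live)
  q2 -> reaches accept state q0 (live)
  q3 -> reaches accept state q0 (live)
  q4 -> reaches accept state q0 (live)

None (all states can reach an accept state)


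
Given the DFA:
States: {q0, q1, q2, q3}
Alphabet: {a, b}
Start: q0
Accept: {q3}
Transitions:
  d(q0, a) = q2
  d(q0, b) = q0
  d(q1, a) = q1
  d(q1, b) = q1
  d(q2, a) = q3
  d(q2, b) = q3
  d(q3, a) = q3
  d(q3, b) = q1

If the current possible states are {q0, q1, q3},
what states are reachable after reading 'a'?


Apply transition on 'a' from each current state:
  d(q0, a) = q2
  d(q1, a) = q1
  d(q3, a) = q3

{q1, q2, q3}


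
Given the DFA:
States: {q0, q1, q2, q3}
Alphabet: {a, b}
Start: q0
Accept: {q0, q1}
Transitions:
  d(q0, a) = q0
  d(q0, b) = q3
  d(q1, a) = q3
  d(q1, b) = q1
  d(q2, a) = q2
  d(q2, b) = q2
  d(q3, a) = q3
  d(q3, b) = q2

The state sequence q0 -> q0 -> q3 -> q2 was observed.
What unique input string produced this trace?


Trace back each transition to find the symbol:
  q0 --[a]--> q0
  q0 --[b]--> q3
  q3 --[b]--> q2

"abb"


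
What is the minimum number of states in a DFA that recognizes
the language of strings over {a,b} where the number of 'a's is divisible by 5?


States track (count of 'a') mod 5.
Need 5 states: one per remainder 0..4; accept = remainder 0.

5


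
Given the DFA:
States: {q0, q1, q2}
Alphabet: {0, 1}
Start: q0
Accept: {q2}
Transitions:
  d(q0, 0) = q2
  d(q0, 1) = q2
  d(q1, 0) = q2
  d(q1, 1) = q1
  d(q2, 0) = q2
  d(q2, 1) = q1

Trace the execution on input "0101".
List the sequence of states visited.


Input: 0101
d(q0, 0) = q2
d(q2, 1) = q1
d(q1, 0) = q2
d(q2, 1) = q1


q0 -> q2 -> q1 -> q2 -> q1


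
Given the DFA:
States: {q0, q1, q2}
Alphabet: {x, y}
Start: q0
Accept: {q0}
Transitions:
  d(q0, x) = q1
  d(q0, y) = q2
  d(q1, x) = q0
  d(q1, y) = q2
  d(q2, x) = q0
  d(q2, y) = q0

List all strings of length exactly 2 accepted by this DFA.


All strings of length 2: 4 total
Accepted: 3

"xx", "yx", "yy"


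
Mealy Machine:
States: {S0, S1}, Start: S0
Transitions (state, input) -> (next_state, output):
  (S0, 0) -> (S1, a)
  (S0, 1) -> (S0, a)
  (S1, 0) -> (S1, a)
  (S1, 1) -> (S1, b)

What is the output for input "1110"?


Step-by-step:
  (S0, 1) -> (S0, a)
  (S0, 1) -> (S0, a)
  (S0, 1) -> (S0, a)
  (S0, 0) -> (S1, a)

"aaaa"


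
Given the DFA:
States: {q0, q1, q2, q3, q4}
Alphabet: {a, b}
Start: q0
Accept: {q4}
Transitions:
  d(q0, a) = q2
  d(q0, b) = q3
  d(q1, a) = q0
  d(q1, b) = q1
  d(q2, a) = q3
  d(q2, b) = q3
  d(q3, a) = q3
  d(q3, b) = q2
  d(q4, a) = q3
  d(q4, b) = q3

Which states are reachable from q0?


BFS from q0:
  layer 0: {q0}
  layer 1: {q2, q3}

{q0, q2, q3}


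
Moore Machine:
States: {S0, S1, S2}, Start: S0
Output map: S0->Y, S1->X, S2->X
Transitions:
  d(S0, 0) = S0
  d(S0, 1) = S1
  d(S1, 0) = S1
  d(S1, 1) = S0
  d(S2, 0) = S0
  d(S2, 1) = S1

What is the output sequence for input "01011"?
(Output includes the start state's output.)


Start: S0 (output Y)
  --0--> S0 (output Y)
  --1--> S1 (output X)
  --0--> S1 (output X)
  --1--> S0 (output Y)
  --1--> S1 (output X)

"YYXXYX"


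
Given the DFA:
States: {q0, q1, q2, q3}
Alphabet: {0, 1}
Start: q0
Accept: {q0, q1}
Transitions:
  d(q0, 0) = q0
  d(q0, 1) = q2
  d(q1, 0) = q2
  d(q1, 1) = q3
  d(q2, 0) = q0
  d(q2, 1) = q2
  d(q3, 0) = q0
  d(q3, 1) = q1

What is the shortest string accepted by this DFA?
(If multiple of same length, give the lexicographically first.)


BFS by string length (lex-first path to each state shown):
  len 0: q0<-""
Found accept state at length 0.

"" (empty string)


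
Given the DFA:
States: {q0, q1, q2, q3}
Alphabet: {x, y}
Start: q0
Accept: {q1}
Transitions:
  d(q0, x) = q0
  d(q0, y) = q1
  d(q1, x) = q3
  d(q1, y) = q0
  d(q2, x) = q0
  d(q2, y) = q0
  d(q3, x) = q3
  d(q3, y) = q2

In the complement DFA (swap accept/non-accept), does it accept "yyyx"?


Trace: q0 -> q1 -> q0 -> q1 -> q3
Final: q3
Original accept: {q1}
Complement: q3 is not in original accept

Yes, complement accepts (original rejects)


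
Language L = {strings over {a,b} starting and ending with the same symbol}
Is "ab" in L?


first = 'a', last = 'b'

No, "ab" is not in L


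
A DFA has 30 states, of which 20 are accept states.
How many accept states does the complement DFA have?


Complement swaps accept and non-accept states.
30 - 20 = 10

10


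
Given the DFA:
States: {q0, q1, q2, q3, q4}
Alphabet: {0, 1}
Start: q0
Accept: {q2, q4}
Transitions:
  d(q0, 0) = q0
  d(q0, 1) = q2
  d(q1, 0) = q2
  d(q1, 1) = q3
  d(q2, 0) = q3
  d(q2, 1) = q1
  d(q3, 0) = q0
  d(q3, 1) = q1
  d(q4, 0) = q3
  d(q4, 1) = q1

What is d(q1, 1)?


Looking up transition d(q1, 1)

q3


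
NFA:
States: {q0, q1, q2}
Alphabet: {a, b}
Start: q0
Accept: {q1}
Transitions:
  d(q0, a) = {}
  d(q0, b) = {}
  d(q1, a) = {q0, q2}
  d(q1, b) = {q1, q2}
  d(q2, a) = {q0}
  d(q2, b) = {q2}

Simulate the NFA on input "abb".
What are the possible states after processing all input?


Start: {q0}
  --a--> {}
  --b--> {}
  --b--> {}

{} (empty set, no valid transitions)


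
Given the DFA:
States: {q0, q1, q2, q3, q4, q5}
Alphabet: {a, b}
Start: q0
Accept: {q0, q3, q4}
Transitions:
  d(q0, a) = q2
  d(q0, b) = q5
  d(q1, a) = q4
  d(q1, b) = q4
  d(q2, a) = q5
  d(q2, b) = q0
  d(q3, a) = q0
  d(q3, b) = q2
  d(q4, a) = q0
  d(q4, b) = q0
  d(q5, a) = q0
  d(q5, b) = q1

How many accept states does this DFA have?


Accept states listed: {q0, q3, q4}
Counting: q0(1) q3(2) q4(3)

3


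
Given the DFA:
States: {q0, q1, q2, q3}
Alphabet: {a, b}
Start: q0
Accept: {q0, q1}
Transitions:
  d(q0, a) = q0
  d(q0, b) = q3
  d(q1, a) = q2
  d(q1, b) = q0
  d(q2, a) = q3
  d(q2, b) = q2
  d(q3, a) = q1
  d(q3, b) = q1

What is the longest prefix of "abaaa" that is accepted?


Run the DFA, marking each prefix where the state is accepting:
  "" -> q0 [accept]
  "a" -> q0 [accept]
  "ab" -> q3 [reject]
  "aba" -> q1 [accept]
  "abaa" -> q2 [reject]
  "abaaa" -> q3 [reject]

"aba"


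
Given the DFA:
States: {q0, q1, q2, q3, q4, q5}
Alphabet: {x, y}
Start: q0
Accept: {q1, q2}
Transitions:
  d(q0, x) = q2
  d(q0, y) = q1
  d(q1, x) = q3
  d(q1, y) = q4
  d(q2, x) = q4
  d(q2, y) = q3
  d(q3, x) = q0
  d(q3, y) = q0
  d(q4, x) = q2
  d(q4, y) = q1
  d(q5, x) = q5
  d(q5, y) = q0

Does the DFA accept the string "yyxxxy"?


Trace: q0 -> q1 -> q4 -> q2 -> q4 -> q2 -> q3
Final state: q3
Accept states: {q1, q2}

No, rejected (final state q3 is not an accept state)


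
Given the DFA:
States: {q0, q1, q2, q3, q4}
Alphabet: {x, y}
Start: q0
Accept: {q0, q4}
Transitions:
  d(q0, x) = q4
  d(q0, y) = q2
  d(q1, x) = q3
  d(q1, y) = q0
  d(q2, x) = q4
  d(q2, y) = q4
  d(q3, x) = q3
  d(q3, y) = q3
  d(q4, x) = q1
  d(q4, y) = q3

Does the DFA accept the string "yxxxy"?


Trace: q0 -> q2 -> q4 -> q1 -> q3 -> q3
Final state: q3
Accept states: {q0, q4}

No, rejected (final state q3 is not an accept state)


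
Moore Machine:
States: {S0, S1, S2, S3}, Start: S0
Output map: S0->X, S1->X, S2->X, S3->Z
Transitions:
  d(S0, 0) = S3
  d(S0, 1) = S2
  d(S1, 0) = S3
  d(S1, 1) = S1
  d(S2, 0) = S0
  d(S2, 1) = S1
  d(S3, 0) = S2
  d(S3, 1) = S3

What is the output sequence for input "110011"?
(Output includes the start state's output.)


Start: S0 (output X)
  --1--> S2 (output X)
  --1--> S1 (output X)
  --0--> S3 (output Z)
  --0--> S2 (output X)
  --1--> S1 (output X)
  --1--> S1 (output X)

"XXXZXXX"


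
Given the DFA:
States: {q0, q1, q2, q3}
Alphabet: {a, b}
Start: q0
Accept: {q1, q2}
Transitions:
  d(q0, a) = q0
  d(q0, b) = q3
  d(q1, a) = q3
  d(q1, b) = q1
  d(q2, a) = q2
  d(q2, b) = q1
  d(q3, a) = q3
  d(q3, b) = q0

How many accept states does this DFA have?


Accept states listed: {q1, q2}
Counting: q1(1) q2(2)

2


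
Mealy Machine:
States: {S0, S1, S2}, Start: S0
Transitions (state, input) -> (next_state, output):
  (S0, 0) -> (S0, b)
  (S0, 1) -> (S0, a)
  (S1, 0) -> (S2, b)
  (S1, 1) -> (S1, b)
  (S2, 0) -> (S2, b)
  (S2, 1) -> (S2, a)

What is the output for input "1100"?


Step-by-step:
  (S0, 1) -> (S0, a)
  (S0, 1) -> (S0, a)
  (S0, 0) -> (S0, b)
  (S0, 0) -> (S0, b)

"aabb"


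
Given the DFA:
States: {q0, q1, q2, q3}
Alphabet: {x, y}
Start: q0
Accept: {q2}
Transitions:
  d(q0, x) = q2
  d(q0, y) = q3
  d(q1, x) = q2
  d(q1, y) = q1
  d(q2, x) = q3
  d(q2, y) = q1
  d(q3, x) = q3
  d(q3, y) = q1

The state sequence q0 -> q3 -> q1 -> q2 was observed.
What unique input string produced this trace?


Trace back each transition to find the symbol:
  q0 --[y]--> q3
  q3 --[y]--> q1
  q1 --[x]--> q2

"yyx"


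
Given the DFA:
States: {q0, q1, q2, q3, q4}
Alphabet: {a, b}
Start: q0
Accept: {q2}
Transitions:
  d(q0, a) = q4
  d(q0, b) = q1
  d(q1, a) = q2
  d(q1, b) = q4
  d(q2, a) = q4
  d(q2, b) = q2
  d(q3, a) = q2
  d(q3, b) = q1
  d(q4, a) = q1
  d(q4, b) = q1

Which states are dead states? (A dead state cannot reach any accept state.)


Forward reachability from each state:
  q0 -> reaches accept state q2 (live)
  q1 -> reaches accept state q2 (live)
  q2 -> reaches accept state q2 (live)
  q3 -> reaches accept state q2 (live)
  q4 -> reaches accept state q2 (live)

None (all states can reach an accept state)


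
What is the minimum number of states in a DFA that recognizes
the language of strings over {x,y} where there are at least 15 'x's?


States: count = 0, 1, ..., 14, and a final '>= 15' state.
Total: 15 + 1 = 16. Accept = '>= 15' state.

16


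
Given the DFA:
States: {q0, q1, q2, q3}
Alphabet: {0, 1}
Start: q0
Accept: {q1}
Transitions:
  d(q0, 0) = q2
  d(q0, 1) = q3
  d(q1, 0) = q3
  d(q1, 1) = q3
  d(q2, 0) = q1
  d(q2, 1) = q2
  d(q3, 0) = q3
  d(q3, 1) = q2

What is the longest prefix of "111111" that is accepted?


Run the DFA, marking each prefix where the state is accepting:
  "" -> q0 [reject]
  "1" -> q3 [reject]
  "11" -> q2 [reject]
  "111" -> q2 [reject]
  "1111" -> q2 [reject]
  "11111" -> q2 [reject]
  "111111" -> q2 [reject]

No prefix is accepted


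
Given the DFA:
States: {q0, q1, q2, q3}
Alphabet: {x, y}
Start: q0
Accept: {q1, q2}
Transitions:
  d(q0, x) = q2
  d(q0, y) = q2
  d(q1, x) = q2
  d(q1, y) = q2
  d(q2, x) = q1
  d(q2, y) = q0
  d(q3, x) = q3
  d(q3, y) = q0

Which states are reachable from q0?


BFS from q0:
  layer 0: {q0}
  layer 1: {q2}
  layer 2: {q1}

{q0, q1, q2}


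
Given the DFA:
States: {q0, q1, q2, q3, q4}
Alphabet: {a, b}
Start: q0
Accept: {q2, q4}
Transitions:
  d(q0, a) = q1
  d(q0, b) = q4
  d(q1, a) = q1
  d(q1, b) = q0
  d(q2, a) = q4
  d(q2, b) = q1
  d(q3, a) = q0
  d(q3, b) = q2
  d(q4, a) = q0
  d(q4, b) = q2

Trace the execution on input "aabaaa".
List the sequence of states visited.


Input: aabaaa
d(q0, a) = q1
d(q1, a) = q1
d(q1, b) = q0
d(q0, a) = q1
d(q1, a) = q1
d(q1, a) = q1


q0 -> q1 -> q1 -> q0 -> q1 -> q1 -> q1


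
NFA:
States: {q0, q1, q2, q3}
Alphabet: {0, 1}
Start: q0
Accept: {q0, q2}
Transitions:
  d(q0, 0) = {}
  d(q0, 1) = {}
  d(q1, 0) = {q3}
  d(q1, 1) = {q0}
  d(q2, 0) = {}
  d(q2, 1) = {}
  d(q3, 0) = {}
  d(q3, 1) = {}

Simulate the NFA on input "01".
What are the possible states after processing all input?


Start: {q0}
  --0--> {}
  --1--> {}

{} (empty set, no valid transitions)


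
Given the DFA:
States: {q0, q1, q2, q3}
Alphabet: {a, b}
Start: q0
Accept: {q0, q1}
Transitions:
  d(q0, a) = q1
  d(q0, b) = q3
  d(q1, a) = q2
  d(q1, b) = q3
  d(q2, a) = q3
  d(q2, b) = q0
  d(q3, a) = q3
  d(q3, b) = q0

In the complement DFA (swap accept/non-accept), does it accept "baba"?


Trace: q0 -> q3 -> q3 -> q0 -> q1
Final: q1
Original accept: {q0, q1}
Complement: q1 is in original accept

No, complement rejects (original accepts)


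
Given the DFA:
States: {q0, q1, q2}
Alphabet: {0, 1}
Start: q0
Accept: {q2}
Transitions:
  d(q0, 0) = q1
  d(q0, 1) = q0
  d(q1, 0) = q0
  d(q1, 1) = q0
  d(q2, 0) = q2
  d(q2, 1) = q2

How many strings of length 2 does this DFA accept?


Enumerating all length-2 strings:
  "00" -> q0 [reject]
  "01" -> q0 [reject]
  "10" -> q1 [reject]
  "11" -> q0 [reject]

0 out of 4


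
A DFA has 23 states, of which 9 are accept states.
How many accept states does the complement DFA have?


Complement swaps accept and non-accept states.
23 - 9 = 14

14


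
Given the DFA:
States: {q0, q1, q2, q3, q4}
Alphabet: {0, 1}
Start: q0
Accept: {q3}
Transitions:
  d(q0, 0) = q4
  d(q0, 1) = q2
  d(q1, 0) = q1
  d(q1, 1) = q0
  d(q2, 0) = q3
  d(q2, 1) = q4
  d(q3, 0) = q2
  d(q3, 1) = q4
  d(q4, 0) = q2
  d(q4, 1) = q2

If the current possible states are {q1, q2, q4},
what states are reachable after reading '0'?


Apply transition on '0' from each current state:
  d(q1, 0) = q1
  d(q2, 0) = q3
  d(q4, 0) = q2

{q1, q2, q3}


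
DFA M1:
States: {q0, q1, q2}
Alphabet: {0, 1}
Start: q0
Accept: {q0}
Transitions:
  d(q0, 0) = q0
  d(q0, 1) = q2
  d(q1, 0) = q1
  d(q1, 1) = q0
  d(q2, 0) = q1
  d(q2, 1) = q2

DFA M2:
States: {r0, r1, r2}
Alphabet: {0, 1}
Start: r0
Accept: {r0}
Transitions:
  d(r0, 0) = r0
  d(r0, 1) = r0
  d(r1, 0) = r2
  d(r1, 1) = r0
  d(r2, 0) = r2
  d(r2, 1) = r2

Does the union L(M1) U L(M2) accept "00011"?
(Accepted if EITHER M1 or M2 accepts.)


M1: final=q2 accepted=False
M2: final=r0 accepted=True

Yes, union accepts


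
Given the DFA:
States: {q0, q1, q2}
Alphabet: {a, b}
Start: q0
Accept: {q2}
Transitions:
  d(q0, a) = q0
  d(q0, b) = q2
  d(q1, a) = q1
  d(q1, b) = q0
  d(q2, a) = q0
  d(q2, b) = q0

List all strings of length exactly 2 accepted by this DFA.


All strings of length 2: 4 total
Accepted: 1

"ab"


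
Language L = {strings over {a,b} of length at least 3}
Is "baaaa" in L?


length = 5

Yes, "baaaa" is in L


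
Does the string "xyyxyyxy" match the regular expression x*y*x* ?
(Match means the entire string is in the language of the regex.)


|string| = 8; first = 'x'; last = 'y'

No, "xyyxyyxy" does not match x*y*x*


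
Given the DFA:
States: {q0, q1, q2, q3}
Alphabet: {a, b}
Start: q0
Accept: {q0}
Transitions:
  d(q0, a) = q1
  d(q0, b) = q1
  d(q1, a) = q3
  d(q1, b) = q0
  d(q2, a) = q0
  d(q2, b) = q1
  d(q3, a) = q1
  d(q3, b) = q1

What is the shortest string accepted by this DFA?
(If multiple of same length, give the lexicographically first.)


BFS by string length (lex-first path to each state shown):
  len 0: q0<-""
Found accept state at length 0.

"" (empty string)


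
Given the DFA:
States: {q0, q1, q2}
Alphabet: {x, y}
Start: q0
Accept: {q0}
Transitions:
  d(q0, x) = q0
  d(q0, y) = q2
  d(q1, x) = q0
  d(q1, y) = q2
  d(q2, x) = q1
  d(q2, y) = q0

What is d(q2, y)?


Looking up transition d(q2, y)

q0


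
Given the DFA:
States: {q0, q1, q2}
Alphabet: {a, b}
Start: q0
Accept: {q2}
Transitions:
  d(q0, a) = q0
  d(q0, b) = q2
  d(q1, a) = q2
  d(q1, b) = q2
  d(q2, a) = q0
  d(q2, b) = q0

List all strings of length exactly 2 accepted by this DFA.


All strings of length 2: 4 total
Accepted: 1

"ab"


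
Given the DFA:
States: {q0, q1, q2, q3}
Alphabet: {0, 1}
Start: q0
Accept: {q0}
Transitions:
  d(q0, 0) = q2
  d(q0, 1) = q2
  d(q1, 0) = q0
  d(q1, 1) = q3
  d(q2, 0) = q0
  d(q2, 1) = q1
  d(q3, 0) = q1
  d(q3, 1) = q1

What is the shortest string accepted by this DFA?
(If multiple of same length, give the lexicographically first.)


BFS by string length (lex-first path to each state shown):
  len 0: q0<-""
Found accept state at length 0.

"" (empty string)


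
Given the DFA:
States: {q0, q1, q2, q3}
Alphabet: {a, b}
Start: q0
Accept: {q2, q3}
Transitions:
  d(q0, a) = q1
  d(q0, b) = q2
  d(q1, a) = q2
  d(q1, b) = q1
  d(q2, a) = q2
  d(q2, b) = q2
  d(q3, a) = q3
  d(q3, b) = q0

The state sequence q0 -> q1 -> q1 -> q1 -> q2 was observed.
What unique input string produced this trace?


Trace back each transition to find the symbol:
  q0 --[a]--> q1
  q1 --[b]--> q1
  q1 --[b]--> q1
  q1 --[a]--> q2

"abba"


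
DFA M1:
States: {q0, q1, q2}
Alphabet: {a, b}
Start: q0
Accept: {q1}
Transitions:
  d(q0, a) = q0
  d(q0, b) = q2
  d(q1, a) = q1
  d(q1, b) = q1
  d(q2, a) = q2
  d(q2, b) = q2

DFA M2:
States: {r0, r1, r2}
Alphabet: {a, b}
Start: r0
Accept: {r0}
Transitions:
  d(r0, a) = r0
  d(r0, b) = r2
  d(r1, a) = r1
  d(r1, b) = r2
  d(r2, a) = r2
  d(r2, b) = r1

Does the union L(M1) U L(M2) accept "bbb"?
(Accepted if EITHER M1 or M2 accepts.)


M1: final=q2 accepted=False
M2: final=r2 accepted=False

No, union rejects (neither accepts)


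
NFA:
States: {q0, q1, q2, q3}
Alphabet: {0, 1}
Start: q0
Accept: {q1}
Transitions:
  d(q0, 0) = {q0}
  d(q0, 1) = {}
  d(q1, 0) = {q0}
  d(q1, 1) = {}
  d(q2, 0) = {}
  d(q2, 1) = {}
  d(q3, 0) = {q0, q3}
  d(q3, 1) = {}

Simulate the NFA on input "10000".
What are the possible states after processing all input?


Start: {q0}
  --1--> {}
  --0--> {}
  --0--> {}
  --0--> {}
  --0--> {}

{} (empty set, no valid transitions)


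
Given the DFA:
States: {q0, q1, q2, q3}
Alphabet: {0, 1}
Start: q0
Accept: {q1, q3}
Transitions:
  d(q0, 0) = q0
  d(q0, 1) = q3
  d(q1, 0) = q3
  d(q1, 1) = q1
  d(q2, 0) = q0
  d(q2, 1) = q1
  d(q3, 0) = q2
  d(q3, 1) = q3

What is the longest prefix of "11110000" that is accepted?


Run the DFA, marking each prefix where the state is accepting:
  "" -> q0 [reject]
  "1" -> q3 [accept]
  "11" -> q3 [accept]
  "111" -> q3 [accept]
  "1111" -> q3 [accept]
  "11110" -> q2 [reject]
  "111100" -> q0 [reject]
  "1111000" -> q0 [reject]
  "11110000" -> q0 [reject]

"1111"


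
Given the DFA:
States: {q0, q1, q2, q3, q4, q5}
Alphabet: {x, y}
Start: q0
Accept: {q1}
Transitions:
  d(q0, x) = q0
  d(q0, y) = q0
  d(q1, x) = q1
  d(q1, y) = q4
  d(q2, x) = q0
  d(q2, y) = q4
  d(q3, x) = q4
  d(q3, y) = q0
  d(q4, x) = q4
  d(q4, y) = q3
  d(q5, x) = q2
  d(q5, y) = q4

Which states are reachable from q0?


BFS from q0:
  layer 0: {q0}

{q0}


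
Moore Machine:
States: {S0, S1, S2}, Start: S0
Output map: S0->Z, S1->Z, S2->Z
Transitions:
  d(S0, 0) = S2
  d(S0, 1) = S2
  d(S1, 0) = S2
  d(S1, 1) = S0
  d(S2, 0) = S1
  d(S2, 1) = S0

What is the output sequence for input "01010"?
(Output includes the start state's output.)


Start: S0 (output Z)
  --0--> S2 (output Z)
  --1--> S0 (output Z)
  --0--> S2 (output Z)
  --1--> S0 (output Z)
  --0--> S2 (output Z)

"ZZZZZZ"


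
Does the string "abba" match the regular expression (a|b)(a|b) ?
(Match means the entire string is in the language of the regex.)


|string| = 4; first = 'a'; last = 'a'

No, "abba" does not match (a|b)(a|b)


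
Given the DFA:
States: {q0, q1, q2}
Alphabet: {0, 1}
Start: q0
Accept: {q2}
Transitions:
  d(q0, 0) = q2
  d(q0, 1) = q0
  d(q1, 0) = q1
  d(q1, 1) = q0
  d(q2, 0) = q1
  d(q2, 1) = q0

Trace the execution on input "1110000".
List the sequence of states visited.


Input: 1110000
d(q0, 1) = q0
d(q0, 1) = q0
d(q0, 1) = q0
d(q0, 0) = q2
d(q2, 0) = q1
d(q1, 0) = q1
d(q1, 0) = q1


q0 -> q0 -> q0 -> q0 -> q2 -> q1 -> q1 -> q1


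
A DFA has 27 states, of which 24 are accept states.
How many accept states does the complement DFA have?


Complement swaps accept and non-accept states.
27 - 24 = 3

3


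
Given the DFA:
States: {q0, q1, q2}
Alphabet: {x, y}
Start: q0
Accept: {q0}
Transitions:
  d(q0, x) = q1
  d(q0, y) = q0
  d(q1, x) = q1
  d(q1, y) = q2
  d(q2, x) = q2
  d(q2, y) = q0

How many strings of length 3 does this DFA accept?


Enumerating all length-3 strings:
  "xxx" -> q1 [reject]
  "xxy" -> q2 [reject]
  "xyx" -> q2 [reject]
  "xyy" -> q0 [accept]
  "yxx" -> q1 [reject]
  "yxy" -> q2 [reject]
  "yyx" -> q1 [reject]
  "yyy" -> q0 [accept]

2 out of 8


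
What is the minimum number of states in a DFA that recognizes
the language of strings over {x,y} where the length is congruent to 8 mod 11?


States track (length) mod 11.
Need 11 states: one per remainder 0..10; accept = remainder 8.

11


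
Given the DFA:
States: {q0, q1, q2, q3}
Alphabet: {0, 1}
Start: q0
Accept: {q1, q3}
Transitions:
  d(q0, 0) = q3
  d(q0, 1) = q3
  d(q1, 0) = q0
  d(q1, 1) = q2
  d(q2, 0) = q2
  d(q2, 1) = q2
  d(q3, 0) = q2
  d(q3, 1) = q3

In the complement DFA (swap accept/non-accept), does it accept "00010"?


Trace: q0 -> q3 -> q2 -> q2 -> q2 -> q2
Final: q2
Original accept: {q1, q3}
Complement: q2 is not in original accept

Yes, complement accepts (original rejects)


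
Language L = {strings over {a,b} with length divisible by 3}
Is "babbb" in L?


length = 5; 5 mod 3 = 2

No, "babbb" is not in L


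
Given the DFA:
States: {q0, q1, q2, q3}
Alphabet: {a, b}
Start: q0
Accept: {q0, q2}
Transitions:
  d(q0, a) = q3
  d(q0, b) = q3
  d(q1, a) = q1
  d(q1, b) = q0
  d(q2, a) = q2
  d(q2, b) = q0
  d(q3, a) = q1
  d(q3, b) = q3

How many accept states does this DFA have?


Accept states listed: {q0, q2}
Counting: q0(1) q2(2)

2


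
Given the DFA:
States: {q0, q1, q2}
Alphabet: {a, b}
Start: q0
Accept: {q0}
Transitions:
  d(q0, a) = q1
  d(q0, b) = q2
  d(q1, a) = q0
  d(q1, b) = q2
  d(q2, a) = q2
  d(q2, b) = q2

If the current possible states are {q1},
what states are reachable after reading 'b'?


Apply transition on 'b' from each current state:
  d(q1, b) = q2

{q2}


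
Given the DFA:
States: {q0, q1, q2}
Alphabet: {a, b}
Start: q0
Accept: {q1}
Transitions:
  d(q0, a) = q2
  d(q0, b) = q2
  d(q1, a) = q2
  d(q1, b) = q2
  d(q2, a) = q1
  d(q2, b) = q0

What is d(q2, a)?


Looking up transition d(q2, a)

q1


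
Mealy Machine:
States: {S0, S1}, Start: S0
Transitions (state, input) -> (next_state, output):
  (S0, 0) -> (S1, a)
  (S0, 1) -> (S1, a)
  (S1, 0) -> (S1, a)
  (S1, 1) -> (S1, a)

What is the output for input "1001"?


Step-by-step:
  (S0, 1) -> (S1, a)
  (S1, 0) -> (S1, a)
  (S1, 0) -> (S1, a)
  (S1, 1) -> (S1, a)

"aaaa"


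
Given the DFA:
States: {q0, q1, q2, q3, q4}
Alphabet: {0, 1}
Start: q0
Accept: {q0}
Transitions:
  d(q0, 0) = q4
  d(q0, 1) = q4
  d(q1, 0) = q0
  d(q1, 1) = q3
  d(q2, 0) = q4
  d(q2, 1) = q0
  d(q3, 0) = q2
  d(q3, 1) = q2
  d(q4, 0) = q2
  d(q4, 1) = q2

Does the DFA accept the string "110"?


Trace: q0 -> q4 -> q2 -> q4
Final state: q4
Accept states: {q0}

No, rejected (final state q4 is not an accept state)


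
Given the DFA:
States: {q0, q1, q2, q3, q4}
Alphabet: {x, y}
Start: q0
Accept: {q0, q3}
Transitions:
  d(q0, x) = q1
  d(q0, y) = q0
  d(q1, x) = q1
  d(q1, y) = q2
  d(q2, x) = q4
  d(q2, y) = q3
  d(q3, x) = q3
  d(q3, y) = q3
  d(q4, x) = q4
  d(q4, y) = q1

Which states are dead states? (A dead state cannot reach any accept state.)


Forward reachability from each state:
  q0 -> reaches accept state q0 (live)
  q1 -> reaches accept state q3 (live)
  q2 -> reaches accept state q3 (live)
  q3 -> reaches accept state q3 (live)
  q4 -> reaches accept state q3 (live)

None (all states can reach an accept state)


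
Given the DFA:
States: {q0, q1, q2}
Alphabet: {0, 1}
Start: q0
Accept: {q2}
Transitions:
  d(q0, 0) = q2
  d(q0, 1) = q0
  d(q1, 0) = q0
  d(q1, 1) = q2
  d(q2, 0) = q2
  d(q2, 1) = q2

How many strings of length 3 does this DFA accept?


Enumerating all length-3 strings:
  "000" -> q2 [accept]
  "001" -> q2 [accept]
  "010" -> q2 [accept]
  "011" -> q2 [accept]
  "100" -> q2 [accept]
  "101" -> q2 [accept]
  "110" -> q2 [accept]
  "111" -> q0 [reject]

7 out of 8


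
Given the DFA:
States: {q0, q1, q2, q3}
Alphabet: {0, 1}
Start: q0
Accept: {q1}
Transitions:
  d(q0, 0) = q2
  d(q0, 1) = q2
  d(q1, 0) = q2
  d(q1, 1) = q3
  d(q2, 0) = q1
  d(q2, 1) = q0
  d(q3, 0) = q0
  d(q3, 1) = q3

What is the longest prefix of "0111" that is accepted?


Run the DFA, marking each prefix where the state is accepting:
  "" -> q0 [reject]
  "0" -> q2 [reject]
  "01" -> q0 [reject]
  "011" -> q2 [reject]
  "0111" -> q0 [reject]

No prefix is accepted


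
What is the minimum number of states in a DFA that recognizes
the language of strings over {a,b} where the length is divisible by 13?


States track (length) mod 13.
Need 13 states: one per remainder 0..12; accept = remainder 0.

13


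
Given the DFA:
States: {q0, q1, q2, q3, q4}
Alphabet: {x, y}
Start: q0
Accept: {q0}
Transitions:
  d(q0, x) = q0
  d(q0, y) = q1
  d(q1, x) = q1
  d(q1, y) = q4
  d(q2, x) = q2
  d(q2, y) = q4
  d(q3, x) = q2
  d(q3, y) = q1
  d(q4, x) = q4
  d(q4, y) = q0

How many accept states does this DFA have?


Accept states listed: {q0}
Counting: q0(1)

1


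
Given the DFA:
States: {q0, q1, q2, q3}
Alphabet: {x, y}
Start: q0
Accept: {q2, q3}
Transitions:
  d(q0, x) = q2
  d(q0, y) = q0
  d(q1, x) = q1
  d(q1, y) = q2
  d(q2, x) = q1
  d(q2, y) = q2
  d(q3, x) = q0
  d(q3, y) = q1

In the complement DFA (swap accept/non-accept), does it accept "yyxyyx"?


Trace: q0 -> q0 -> q0 -> q2 -> q2 -> q2 -> q1
Final: q1
Original accept: {q2, q3}
Complement: q1 is not in original accept

Yes, complement accepts (original rejects)


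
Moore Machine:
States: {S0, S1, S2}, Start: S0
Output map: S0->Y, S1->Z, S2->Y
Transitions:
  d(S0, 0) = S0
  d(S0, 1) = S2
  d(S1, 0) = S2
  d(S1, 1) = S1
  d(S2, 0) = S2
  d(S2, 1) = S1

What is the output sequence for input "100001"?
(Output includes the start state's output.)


Start: S0 (output Y)
  --1--> S2 (output Y)
  --0--> S2 (output Y)
  --0--> S2 (output Y)
  --0--> S2 (output Y)
  --0--> S2 (output Y)
  --1--> S1 (output Z)

"YYYYYYZ"


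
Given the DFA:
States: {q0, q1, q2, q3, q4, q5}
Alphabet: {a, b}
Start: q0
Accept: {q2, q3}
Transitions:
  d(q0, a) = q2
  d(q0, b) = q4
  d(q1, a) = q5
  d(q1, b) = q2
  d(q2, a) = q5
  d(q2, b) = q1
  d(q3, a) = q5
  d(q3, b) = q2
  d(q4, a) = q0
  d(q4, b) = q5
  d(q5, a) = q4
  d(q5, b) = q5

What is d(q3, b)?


Looking up transition d(q3, b)

q2
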